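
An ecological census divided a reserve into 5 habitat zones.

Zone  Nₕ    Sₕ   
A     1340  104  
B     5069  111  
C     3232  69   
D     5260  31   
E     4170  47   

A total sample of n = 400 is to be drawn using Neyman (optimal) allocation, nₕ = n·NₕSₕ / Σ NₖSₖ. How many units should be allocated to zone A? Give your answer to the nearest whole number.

A: NₕSₕ = 1340·104 = 139360
B: NₕSₕ = 5069·111 = 562659
C: NₕSₕ = 3232·69 = 223008
D: NₕSₕ = 5260·31 = 163060
E: NₕSₕ = 4170·47 = 195990
Σ NₕSₕ = 1284077.
n_A = 400·139360/1284077 = 43.412... → 43.

43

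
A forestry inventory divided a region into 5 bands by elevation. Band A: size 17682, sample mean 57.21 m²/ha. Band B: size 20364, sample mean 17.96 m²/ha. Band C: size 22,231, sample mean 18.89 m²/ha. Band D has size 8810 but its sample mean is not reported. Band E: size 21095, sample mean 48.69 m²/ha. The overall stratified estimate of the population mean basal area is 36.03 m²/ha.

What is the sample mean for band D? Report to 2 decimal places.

48.23

N = 17682 + 20364 + 22231 + 8810 + 21095 = 90182.
Overall total = μ·N = 36.03·90182 = 3249257.46.
Subtract the known strata: 17682·57.21 + 20364·17.96 + 22231·18.89 + 21095·48.69 = 2824383.8.
Remaining total for band D: 3249257.46 − 2824383.8 = 424873.66.
Divide by its size: 424873.66 / 8810 = 48.2263... → 48.23.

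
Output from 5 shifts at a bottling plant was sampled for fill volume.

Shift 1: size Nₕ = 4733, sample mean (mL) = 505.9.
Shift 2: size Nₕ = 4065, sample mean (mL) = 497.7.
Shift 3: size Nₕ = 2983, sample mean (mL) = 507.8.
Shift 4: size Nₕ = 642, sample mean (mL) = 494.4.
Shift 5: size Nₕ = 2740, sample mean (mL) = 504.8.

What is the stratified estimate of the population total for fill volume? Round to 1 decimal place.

7632899.4

1: 4733·505.9 = 2394424.7
2: 4065·497.7 = 2023150.5
3: 2983·507.8 = 1514767.4
4: 642·494.4 = 317404.8
5: 2740·504.8 = 1383152
τ̂ = Σ Nₕx̄ₕ = 7632899.4.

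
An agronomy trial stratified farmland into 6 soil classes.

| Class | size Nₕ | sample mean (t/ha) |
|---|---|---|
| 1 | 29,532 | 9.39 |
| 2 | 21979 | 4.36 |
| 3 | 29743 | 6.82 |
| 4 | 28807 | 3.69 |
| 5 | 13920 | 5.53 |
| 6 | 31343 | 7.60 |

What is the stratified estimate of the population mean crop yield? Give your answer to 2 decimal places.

N = 29532 + 21979 + 29743 + 28807 + 13920 + 31343 = 155324.
The stratified mean weights each stratum mean by its population share Nₕ/N.
Σ Nₕx̄ₕ = 29532·9.39 + 21979·4.36 + 29743·6.82 + 28807·3.69 + 13920·5.53 + 31343·7.60 = 277305.48 + 95828.44 + 202847.26 + 106297.83 + 76977.6 + 238206.8 = 997463.41.
Divide by N: 997463.41 / 155324 = 6.4218... → 6.42.

6.42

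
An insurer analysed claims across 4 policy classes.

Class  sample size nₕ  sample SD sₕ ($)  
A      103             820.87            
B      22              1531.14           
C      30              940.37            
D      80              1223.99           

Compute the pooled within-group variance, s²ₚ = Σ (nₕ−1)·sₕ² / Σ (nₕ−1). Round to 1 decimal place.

A: (103−1)·820.87² = 102·673827.5569 = 68730410.8038
B: (22−1)·1531.14² = 21·2344389.6996 = 49232183.6916
C: (30−1)·940.37² = 29·884295.7369 = 25644576.3701
D: (80−1)·1223.99² = 79·1498151.5201 = 118353970.0879
Numerator = 261961140.9534; denominator = Σ(nₕ−1) = 231.
s²ₚ = 261961140.9534/231 = 1134030.913... → 1134030.9.

1134030.9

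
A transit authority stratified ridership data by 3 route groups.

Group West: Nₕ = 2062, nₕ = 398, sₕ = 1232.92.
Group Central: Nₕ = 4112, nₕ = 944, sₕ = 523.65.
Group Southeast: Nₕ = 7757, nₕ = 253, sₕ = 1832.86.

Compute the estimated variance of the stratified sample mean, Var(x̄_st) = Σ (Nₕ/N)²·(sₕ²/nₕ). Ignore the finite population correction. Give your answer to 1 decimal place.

N = 13931; Wₕ = Nₕ/N.
group West: (2062/13931)²·1232.92²/398 = 83.6757
group Central: (4112/13931)²·523.65²/944 = 25.3077
group Southeast: (7757/13931)²·1832.86²/253 = 4116.8123
Sum = 4225.7956 → 4225.8.

4225.8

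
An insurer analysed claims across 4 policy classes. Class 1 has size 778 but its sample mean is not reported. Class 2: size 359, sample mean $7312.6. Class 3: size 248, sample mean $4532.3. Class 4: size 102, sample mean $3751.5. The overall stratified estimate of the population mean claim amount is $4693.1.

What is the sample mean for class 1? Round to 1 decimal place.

Σ Nₕx̄ₕ = N·μ, so 778·x̄_1 = 1487·4693.1 − (359·7312.6 + 248·4532.3 + 102·3751.5).
= 6978639.7 − 4131886.8 = 2846752.9.
x̄_1 = 2846752.9 / 778 = 3659.065... → 3659.1.

3659.1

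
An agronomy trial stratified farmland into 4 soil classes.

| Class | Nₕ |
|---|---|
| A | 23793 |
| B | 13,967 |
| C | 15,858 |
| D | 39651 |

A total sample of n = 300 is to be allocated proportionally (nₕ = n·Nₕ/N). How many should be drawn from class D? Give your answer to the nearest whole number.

Share of class D = 39651/93269 = 0.42513.
Allocate 300 × 0.42513 = 127.538... → 128.

128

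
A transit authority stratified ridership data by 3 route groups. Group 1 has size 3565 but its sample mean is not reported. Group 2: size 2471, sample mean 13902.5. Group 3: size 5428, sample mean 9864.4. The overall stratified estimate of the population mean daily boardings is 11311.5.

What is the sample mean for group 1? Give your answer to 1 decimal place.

Σ Nₕx̄ₕ = N·μ, so 3565·x̄_1 = 11464·11311.5 − (2471·13902.5 + 5428·9864.4).
= 129675036 − 87897040.7 = 41777995.3.
x̄_1 = 41777995.3 / 3565 = 11718.933... → 11718.9.

11718.9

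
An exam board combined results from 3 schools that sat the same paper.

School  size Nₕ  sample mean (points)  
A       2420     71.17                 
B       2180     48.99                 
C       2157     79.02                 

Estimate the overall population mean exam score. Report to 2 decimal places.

66.52

N = 2420 + 2180 + 2157 = 6757.
The stratified mean weights each stratum mean by its population share Nₕ/N.
Σ Nₕx̄ₕ = 2420·71.17 + 2180·48.99 + 2157·79.02 = 172231.4 + 106798.2 + 170446.14 = 449475.74.
Divide by N: 449475.74 / 6757 = 66.5200... → 66.52.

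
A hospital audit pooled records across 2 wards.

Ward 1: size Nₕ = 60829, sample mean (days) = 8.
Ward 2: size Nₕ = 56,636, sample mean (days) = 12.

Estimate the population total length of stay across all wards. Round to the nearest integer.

1166264

Population total = Σ Nₕ·x̄ₕ (each stratum's size times its mean).
60829·8 + 56636·12 = 486632 + 679632 = 1166264.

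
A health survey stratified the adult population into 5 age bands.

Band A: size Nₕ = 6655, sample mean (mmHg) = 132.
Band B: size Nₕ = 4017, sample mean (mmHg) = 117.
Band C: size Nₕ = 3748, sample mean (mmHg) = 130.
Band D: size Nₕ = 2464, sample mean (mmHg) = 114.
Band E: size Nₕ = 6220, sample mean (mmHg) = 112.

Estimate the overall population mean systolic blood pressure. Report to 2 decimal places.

121.76

x̄_st = (Σ Nₕx̄ₕ) / (Σ Nₕ) = (6655·132 + 4017·117 + 3748·130 + 2464·114 + 6220·112) / 23104
= 2813225 / 23104 = 121.7635... → 121.76.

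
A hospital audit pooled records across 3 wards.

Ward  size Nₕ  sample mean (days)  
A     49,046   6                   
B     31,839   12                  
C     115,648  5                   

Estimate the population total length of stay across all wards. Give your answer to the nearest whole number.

Population total = Σ Nₕ·x̄ₕ (each stratum's size times its mean).
49046·6 + 31839·12 + 115648·5 = 294276 + 382068 + 578240 = 1254584.

1254584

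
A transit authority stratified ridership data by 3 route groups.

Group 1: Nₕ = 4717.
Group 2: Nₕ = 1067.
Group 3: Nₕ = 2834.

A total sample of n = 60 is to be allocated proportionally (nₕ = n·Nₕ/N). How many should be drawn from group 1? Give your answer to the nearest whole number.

33

N = 4717 + 1067 + 2834 = 8618.
n_1 = 60·4717/8618 = 32.841... → 33.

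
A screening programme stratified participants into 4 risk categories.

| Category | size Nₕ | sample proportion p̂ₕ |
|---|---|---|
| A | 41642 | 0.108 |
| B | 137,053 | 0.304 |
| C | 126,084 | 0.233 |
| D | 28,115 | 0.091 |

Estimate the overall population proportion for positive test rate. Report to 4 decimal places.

Wₕ = Nₕ/N with N = 332894: 0.1251, 0.4117, 0.3788, 0.0845.
p̂_st = 0.1251·0.108 + 0.4117·0.304 + 0.3788·0.233 + 0.0845·0.091 ≈ 0.234602... → 0.2346.

0.2346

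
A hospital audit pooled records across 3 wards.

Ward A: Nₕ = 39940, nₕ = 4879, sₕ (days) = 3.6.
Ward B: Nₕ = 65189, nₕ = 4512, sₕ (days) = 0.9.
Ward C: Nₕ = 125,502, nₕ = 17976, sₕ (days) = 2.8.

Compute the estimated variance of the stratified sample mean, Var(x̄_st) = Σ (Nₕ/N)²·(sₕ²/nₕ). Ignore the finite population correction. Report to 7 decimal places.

0.0002232

N = 230631; Wₕ = Nₕ/N.
ward A: (39940/230631)²·3.6²/4879 = 0.0000796627
ward B: (65189/230631)²·0.9²/4512 = 0.0000143426
ward C: (125502/230631)²·2.8²/17976 = 0.0001291484
Sum = 0.0002231537 → 0.0002232.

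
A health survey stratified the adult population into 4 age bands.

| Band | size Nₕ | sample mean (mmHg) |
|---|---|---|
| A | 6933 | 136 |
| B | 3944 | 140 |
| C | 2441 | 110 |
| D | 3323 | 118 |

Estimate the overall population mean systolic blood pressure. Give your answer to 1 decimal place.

x̄_st = (Σ Nₕx̄ₕ) / (Σ Nₕ) = (6933·136 + 3944·140 + 2441·110 + 3323·118) / 16641
= 2155672 / 16641 = 129.540... → 129.5.

129.5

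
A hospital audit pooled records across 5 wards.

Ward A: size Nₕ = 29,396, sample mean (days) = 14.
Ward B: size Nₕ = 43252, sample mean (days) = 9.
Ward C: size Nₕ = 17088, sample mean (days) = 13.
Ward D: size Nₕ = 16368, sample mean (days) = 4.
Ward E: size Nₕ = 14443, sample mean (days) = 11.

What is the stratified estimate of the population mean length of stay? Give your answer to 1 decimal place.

N = 29396 + 43252 + 17088 + 16368 + 14443 = 120547.
The stratified mean weights each stratum mean by its population share Nₕ/N.
Σ Nₕx̄ₕ = 29396·14 + 43252·9 + 17088·13 + 16368·4 + 14443·11 = 411544 + 389268 + 222144 + 65472 + 158873 = 1247301.
Divide by N: 1247301 / 120547 = 10.347... → 10.3.

10.3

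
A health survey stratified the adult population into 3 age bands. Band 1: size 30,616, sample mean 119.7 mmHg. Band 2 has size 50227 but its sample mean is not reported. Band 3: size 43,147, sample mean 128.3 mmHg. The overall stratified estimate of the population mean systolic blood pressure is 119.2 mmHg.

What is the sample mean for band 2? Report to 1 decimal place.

111.1

Σ Nₕx̄ₕ = N·μ, so 50227·x̄_2 = 123990·119.2 − (30616·119.7 + 43147·128.3).
= 14779608 − 9200495.3 = 5579112.7.
x̄_2 = 5579112.7 / 50227 = 111.078... → 111.1.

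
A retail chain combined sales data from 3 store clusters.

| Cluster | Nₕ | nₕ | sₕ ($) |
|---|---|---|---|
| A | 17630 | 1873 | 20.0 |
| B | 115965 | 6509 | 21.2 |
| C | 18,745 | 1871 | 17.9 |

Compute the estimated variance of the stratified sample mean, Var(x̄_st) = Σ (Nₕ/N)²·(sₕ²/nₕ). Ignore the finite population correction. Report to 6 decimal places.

N = 152340; Wₕ = Nₕ/N.
cluster A: (17630/152340)²·20.0²/1873 = 0.002860217
cluster B: (115965/152340)²·21.2²/6509 = 0.040011369
cluster C: (18745/152340)²·17.9²/1871 = 0.002592837
Sum = 0.045464423 → 0.045464.

0.045464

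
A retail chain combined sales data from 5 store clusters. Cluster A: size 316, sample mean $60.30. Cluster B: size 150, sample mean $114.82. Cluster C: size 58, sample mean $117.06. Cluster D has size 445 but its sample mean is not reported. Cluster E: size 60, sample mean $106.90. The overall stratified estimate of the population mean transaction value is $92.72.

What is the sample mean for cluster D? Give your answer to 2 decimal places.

103.21

N = 316 + 150 + 58 + 445 + 60 = 1029.
Overall total = μ·N = 92.72·1029 = 95408.88.
Subtract the known strata: 316·60.30 + 150·114.82 + 58·117.06 + 60·106.90 = 49481.28.
Remaining total for cluster D: 95408.88 − 49481.28 = 45927.6.
Divide by its size: 45927.6 / 445 = 103.2081... → 103.21.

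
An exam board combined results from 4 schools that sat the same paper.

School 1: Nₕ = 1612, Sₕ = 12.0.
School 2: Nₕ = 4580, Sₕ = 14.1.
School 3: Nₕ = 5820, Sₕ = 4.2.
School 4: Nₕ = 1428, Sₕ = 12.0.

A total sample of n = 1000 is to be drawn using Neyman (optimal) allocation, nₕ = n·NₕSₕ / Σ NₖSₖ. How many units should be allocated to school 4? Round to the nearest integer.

137

Σ NₕSₕ = 1612·12.0 + 4580·14.1 + 5820·4.2 + 1428·12.0 = 125502.
Share for 4: 17136/125502 = 0.13654.
n_4 = 1000 × 0.13654 = 136.540... → 137.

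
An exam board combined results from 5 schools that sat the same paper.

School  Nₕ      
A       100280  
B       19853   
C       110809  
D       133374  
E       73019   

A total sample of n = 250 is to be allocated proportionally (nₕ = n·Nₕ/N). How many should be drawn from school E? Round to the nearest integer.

42

N = 100280 + 19853 + 110809 + 133374 + 73019 = 437335.
n_E = 250·73019/437335 = 41.741... → 42.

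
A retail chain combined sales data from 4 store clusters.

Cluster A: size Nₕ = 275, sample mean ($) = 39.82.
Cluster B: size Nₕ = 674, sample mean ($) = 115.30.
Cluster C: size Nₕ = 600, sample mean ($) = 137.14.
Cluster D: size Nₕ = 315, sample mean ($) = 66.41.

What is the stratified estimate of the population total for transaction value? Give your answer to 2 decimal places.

191865.85

Population total = Σ Nₕ·x̄ₕ (each stratum's size times its mean).
275·39.82 + 674·115.30 + 600·137.14 + 315·66.41 = 10950.5 + 77712.2 + 82284 + 20919.15 = 191865.85.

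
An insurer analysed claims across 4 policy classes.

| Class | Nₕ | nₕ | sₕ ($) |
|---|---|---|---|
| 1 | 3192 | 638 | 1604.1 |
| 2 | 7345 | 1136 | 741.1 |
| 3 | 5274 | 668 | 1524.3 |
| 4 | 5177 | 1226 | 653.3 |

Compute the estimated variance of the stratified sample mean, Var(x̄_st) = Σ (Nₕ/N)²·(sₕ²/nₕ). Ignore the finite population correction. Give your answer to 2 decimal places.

393.32

N = 20988. Term for each stratum: Wₕ²sₕ²/nₕ.
Var(x̄_st) = 93.28802 + 59.21296 + 219.63552 + 21.18113 = 393.31762 → 393.32.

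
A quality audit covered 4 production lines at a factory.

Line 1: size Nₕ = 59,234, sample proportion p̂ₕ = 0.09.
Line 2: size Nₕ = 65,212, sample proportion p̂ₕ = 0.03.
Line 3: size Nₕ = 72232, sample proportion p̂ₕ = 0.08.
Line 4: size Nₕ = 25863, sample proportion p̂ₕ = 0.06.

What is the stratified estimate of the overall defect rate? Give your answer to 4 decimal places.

0.0657

N = 59234 + 65212 + 72232 + 25863 = 222541.
Overall proportion = Σ (Nₕ/N)·p̂ₕ.
Σ Nₕp̂ₕ = 5331.06 + 1956.36 + 5778.56 + 1551.78 = 14617.76.
14617.76 / 222541 = 0.065686... → 0.0657.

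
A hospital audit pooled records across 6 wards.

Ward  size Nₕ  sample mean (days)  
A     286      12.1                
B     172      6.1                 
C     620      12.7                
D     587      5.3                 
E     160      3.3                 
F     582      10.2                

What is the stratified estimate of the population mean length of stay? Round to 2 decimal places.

9.12

N = 286 + 172 + 620 + 587 + 160 + 582 = 2407.
Overall mean = Σ (Nₕ/N)·x̄ₕ — weight by population share, not a simple average.
Σ Nₕx̄ₕ = 286·12.1 + 172·6.1 + 620·12.7 + 587·5.3 + 160·3.3 + 582·10.2 = 3460.6 + 1049.2 + 7874 + 3111.1 + 528 + 5936.4 = 21959.3.
Divide by N: 21959.3 / 2407 = 9.1231... → 9.12.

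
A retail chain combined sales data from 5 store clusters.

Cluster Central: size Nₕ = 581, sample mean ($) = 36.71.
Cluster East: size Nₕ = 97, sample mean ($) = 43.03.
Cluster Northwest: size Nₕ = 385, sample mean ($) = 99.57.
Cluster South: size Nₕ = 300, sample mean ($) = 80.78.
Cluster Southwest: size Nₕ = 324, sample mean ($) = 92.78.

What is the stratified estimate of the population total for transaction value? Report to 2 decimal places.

118131.59

Population total = Σ Nₕ·x̄ₕ (each stratum's size times its mean).
581·36.71 + 97·43.03 + 385·99.57 + 300·80.78 + 324·92.78 = 21328.51 + 4173.91 + 38334.45 + 24234 + 30060.72 = 118131.59.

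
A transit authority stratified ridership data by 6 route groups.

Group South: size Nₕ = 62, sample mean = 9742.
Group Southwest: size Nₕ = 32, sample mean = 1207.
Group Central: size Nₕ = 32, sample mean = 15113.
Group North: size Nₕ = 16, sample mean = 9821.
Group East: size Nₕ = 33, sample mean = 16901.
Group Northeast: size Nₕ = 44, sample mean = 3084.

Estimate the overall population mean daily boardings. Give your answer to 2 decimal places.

N = 219; weights Wₕ = Nₕ/N = (0.2831, 0.1461, 0.1461, 0.0731, 0.1507, 0.2009).
x̄_st = Σ Wₕ·x̄ₕ = 0.2831·9742 + 0.1461·1207 + 0.1461·15113 + 0.0731·9821 + 0.1507·16901 + 0.2009·3084 ≈ 9026.5251...
→ 9026.53.

9026.53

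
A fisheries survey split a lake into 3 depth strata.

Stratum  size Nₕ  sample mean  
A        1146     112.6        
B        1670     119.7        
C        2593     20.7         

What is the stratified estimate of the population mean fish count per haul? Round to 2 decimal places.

N = 1146 + 1670 + 2593 = 5409.
Overall mean = Σ (Nₕ/N)·x̄ₕ — weight by population share, not a simple average.
Σ Nₕx̄ₕ = 1146·112.6 + 1670·119.7 + 2593·20.7 = 129039.6 + 199899 + 53675.1 = 382613.7.
Divide by N: 382613.7 / 5409 = 70.7365... → 70.74.

70.74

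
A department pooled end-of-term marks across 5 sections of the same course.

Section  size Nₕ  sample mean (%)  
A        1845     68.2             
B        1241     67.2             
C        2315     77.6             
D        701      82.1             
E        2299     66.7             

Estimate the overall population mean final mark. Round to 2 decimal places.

N = 8401; weights Wₕ = Nₕ/N = (0.2196, 0.1477, 0.2756, 0.0834, 0.2737).
x̄_st = Σ Wₕ·x̄ₕ = 0.2196·68.2 + 0.1477·67.2 + 0.2756·77.6 + 0.0834·82.1 + 0.2737·66.7 ≈ 71.3919...
→ 71.39.

71.39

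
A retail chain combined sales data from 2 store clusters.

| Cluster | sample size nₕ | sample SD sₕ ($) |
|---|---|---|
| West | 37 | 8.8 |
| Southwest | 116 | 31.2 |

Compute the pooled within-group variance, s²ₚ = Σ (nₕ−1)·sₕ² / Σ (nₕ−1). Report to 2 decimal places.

759.82

West: (37−1)·8.8² = 36·77.44 = 2787.84
Southwest: (116−1)·31.2² = 115·973.44 = 111945.6
Numerator = 114733.44; denominator = Σ(nₕ−1) = 151.
s²ₚ = 114733.44/151 = 759.8241... → 759.82.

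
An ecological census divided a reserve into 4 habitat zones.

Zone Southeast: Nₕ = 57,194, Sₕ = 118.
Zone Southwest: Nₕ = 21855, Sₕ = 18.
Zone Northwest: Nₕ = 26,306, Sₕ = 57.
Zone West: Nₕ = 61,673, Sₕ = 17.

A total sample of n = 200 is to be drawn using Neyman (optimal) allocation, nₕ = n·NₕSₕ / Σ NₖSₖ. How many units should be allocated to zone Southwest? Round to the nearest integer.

8

Southeast: NₕSₕ = 57194·118 = 6748892
Southwest: NₕSₕ = 21855·18 = 393390
Northwest: NₕSₕ = 26306·57 = 1499442
West: NₕSₕ = 61673·17 = 1048441
Σ NₕSₕ = 9690165.
n_Southwest = 200·393390/9690165 = 8.119... → 8.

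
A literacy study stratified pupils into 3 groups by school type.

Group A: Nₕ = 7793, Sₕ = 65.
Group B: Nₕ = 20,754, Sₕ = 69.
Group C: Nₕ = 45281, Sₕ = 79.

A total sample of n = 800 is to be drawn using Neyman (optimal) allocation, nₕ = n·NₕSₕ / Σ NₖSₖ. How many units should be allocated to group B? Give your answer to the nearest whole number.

Σ NₕSₕ = 7793·65 + 20754·69 + 45281·79 = 5515770.
Share for B: 1432026/5515770 = 0.25962.
n_B = 800 × 0.25962 = 207.699... → 208.

208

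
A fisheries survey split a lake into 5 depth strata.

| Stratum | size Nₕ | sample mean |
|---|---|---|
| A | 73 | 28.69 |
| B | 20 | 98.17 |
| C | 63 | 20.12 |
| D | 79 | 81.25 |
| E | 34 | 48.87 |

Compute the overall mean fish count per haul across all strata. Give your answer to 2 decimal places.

49.84

N = 73 + 20 + 63 + 79 + 34 = 269.
Overall mean = Σ (Nₕ/N)·x̄ₕ — weight by population share, not a simple average.
Σ Nₕx̄ₕ = 73·28.69 + 20·98.17 + 63·20.12 + 79·81.25 + 34·48.87 = 2094.37 + 1963.4 + 1267.56 + 6418.75 + 1661.58 = 13405.66.
Divide by N: 13405.66 / 269 = 49.8352... → 49.84.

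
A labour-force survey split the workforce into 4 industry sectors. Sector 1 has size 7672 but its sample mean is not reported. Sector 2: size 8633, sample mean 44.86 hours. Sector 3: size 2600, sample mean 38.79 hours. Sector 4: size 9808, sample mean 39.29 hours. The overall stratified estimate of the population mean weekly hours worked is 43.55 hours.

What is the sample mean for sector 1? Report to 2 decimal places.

49.14

Σ Nₕx̄ₕ = N·μ, so 7672·x̄_1 = 28713·43.55 − (8633·44.86 + 2600·38.79 + 9808·39.29).
= 1250451.15 − 873486.7 = 376964.45.
x̄_1 = 376964.45 / 7672 = 49.1351... → 49.14.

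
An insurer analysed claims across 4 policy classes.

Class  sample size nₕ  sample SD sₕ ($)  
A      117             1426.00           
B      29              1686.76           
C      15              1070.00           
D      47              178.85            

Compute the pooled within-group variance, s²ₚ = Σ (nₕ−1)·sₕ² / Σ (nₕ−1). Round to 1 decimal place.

1632586.7

A: (117−1)·1426.00² = 116·2033476 = 235883216
B: (29−1)·1686.76² = 28·2845159.2976 = 79664460.3328
C: (15−1)·1070.00² = 14·1144900 = 16028600
D: (47−1)·178.85² = 46·31987.3225 = 1471416.835
Numerator = 333047693.1678; denominator = Σ(nₕ−1) = 204.
s²ₚ = 333047693.1678/204 = 1632586.731... → 1632586.7.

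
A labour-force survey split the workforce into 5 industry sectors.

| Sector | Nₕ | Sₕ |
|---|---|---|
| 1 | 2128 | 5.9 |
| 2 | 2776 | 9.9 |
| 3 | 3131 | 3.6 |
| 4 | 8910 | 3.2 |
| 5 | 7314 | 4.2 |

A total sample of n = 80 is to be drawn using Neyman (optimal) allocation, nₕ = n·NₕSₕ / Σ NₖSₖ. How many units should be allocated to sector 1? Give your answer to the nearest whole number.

1: NₕSₕ = 2128·5.9 = 12555.2
2: NₕSₕ = 2776·9.9 = 27482.4
3: NₕSₕ = 3131·3.6 = 11271.6
4: NₕSₕ = 8910·3.2 = 28512
5: NₕSₕ = 7314·4.2 = 30718.8
Σ NₕSₕ = 110540.
n_1 = 80·12555.2/110540 = 9.086... → 9.

9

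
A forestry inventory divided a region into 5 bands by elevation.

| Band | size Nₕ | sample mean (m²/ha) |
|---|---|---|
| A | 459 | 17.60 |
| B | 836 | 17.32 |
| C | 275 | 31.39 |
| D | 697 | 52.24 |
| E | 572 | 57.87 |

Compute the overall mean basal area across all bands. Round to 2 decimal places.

N = 459 + 836 + 275 + 697 + 572 = 2839.
Weight each subgroup mean by Nₕ/N and sum.
Σ Nₕx̄ₕ = 459·17.60 + 836·17.32 + 275·31.39 + 697·52.24 + 572·57.87 = 8078.4 + 14479.52 + 8632.25 + 36411.28 + 33101.64 = 100703.09.
Divide by N: 100703.09 / 2839 = 35.4713... → 35.47.

35.47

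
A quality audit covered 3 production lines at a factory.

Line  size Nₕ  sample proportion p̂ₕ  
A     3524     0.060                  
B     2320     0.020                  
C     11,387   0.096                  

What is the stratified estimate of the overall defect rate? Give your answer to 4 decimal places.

0.0784

N = 3524 + 2320 + 11387 = 17231.
Overall proportion = Σ (Nₕ/N)·p̂ₕ.
Σ Nₕp̂ₕ = 211.44 + 46.4 + 1093.152 = 1350.992.
1350.992 / 17231 = 0.078405... → 0.0784.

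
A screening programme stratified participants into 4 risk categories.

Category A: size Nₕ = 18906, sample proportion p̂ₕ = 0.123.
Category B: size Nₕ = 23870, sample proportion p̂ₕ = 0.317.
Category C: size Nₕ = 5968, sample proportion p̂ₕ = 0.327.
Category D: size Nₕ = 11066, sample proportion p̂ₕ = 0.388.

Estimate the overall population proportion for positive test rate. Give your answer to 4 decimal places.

0.2698

Wₕ = Nₕ/N with N = 59810: 0.3161, 0.3991, 0.0998, 0.1850.
p̂_st = 0.3161·0.123 + 0.3991·0.317 + 0.0998·0.327 + 0.1850·0.388 ≈ 0.269811... → 0.2698.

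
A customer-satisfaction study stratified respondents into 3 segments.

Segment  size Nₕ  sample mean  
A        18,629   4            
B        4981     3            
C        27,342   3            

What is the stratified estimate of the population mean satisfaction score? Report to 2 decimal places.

x̄_st = (Σ Nₕx̄ₕ) / (Σ Nₕ) = (18629·4 + 4981·3 + 27342·3) / 50952
= 171485 / 50952 = 3.3656... → 3.37.

3.37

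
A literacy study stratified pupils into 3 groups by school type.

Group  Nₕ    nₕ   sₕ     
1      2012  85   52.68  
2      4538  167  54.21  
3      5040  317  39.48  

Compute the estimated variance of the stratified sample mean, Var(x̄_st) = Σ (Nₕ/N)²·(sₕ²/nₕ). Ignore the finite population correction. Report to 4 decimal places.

4.6115

N = 11590. Term for each stratum: Wₕ²sₕ²/nₕ.
Var(x̄_st) = 0.9839243 + 2.6977671 + 0.9297993 = 4.6114907 → 4.6115.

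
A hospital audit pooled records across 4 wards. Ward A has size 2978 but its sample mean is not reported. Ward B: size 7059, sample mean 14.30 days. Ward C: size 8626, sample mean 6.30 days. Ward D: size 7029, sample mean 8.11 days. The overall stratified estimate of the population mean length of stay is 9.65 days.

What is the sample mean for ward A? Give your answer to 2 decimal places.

Σ Nₕx̄ₕ = N·μ, so 2978·x̄_A = 25692·9.65 − (7059·14.30 + 8626·6.30 + 7029·8.11).
= 247927.8 − 212292.69 = 35635.11.
x̄_A = 35635.11 / 2978 = 11.9661... → 11.97.

11.97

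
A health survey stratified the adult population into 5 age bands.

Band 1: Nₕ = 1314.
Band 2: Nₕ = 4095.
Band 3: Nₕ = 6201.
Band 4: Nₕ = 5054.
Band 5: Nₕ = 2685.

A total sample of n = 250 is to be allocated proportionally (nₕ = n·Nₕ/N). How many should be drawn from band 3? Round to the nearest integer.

80

Share of band 3 = 6201/19349 = 0.32048.
Allocate 250 × 0.32048 = 80.120... → 80.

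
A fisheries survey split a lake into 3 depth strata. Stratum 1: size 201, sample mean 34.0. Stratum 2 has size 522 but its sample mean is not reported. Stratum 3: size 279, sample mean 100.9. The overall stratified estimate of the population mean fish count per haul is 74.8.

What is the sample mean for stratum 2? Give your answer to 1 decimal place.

76.6

Σ Nₕx̄ₕ = N·μ, so 522·x̄_2 = 1002·74.8 − (201·34.0 + 279·100.9).
= 74949.6 − 34985.1 = 39964.5.
x̄_2 = 39964.5 / 522 = 76.560... → 76.6.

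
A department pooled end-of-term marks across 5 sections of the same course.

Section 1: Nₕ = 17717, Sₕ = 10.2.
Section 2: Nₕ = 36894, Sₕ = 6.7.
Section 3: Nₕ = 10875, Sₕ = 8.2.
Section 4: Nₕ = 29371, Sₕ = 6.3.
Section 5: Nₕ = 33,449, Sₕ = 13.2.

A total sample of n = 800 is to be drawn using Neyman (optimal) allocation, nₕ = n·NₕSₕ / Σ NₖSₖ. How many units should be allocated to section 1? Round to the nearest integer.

1: NₕSₕ = 17717·10.2 = 180713.4
2: NₕSₕ = 36894·6.7 = 247189.8
3: NₕSₕ = 10875·8.2 = 89175
4: NₕSₕ = 29371·6.3 = 185037.3
5: NₕSₕ = 33449·13.2 = 441526.8
Σ NₕSₕ = 1143642.3.
n_1 = 800·180713.4/1143642.3 = 126.413... → 126.

126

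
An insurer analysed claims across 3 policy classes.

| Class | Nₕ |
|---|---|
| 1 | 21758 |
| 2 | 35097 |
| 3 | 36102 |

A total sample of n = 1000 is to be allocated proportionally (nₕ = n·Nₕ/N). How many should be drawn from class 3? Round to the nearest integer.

388

Share of class 3 = 36102/92957 = 0.38837.
Allocate 1000 × 0.38837 = 388.373... → 388.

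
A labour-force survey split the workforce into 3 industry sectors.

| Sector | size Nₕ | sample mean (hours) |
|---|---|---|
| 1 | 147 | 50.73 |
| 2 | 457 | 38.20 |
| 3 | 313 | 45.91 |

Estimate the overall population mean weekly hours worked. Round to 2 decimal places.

x̄_st = (Σ Nₕx̄ₕ) / (Σ Nₕ) = (147·50.73 + 457·38.20 + 313·45.91) / 917
= 39284.54 / 917 = 42.8403... → 42.84.

42.84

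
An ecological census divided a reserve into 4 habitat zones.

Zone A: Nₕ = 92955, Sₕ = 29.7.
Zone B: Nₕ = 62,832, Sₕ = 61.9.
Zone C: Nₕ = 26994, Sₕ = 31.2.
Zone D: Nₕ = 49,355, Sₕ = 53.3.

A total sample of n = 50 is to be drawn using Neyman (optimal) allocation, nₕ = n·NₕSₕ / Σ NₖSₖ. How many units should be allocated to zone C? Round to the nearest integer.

Σ NₕSₕ = 92955·29.7 + 62832·61.9 + 26994·31.2 + 49355·53.3 = 10122898.6.
Share for C: 842212.8/10122898.6 = 0.08320.
n_C = 50 × 0.08320 = 4.160... → 4.

4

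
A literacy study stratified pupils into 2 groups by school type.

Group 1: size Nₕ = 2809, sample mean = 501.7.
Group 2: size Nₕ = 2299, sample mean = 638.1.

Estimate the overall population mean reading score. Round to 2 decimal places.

x̄_st = (Σ Nₕx̄ₕ) / (Σ Nₕ) = (2809·501.7 + 2299·638.1) / 5108
= 2876267.2 / 5108 = 563.0907... → 563.09.

563.09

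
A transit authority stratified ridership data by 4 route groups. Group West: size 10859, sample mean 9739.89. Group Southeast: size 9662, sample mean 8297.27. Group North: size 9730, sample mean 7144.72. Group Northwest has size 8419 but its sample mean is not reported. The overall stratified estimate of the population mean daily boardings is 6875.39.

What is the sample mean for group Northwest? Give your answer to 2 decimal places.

N = 10859 + 9662 + 9730 + 8419 = 38670.
Overall total = μ·N = 6875.39·38670 = 265871331.3.
Subtract the known strata: 10859·9739.89 + 9662·8297.27 + 9730·7144.72 = 255451813.85.
Remaining total for group Northwest: 265871331.3 − 255451813.85 = 10419517.45.
Divide by its size: 10419517.45 / 8419 = 1237.6194... → 1237.62.

1237.62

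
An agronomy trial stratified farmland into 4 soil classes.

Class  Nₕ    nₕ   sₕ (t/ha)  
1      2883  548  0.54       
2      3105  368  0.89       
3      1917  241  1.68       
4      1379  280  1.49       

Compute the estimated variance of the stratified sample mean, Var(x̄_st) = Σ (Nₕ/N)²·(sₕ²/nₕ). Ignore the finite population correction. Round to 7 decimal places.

N = 9284; Wₕ = Nₕ/N.
class 1: (2883/9284)²·0.54²/548 = 0.0000513128
class 2: (3105/9284)²·0.89²/368 = 0.0002407604
class 3: (1917/9284)²·1.68²/241 = 0.0004993160
class 4: (1379/9284)²·1.49²/280 = 0.0001749334
Sum = 0.0009663227 → 0.0009663.

0.0009663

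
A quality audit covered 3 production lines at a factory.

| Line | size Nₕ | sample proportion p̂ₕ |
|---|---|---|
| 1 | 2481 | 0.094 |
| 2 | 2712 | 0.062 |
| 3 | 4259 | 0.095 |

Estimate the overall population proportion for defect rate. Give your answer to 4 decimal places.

0.0853

Wₕ = Nₕ/N with N = 9452: 0.2625, 0.2869, 0.4506.
p̂_st = 0.2625·0.094 + 0.2869·0.062 + 0.4506·0.095 ≈ 0.085269... → 0.0853.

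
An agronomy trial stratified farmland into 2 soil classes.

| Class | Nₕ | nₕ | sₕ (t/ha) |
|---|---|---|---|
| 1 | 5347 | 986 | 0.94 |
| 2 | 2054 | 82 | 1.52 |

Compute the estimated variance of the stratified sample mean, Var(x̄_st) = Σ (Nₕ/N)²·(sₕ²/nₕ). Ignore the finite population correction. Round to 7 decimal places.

N = 7401. Term for each stratum: Wₕ²sₕ²/nₕ.
Var(x̄_st) = 0.0004677549 + 0.0021701682 = 0.0026379231 → 0.0026379.

0.0026379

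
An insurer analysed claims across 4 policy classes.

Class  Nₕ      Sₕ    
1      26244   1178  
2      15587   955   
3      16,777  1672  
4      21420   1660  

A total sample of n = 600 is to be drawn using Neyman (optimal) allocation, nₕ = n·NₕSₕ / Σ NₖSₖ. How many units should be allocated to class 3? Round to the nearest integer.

Σ NₕSₕ = 26244·1178 + 15587·955 + 16777·1672 + 21420·1660 = 109409361.
Share for 3: 28051144/109409361 = 0.25639.
n_3 = 600 × 0.25639 = 153.832... → 154.

154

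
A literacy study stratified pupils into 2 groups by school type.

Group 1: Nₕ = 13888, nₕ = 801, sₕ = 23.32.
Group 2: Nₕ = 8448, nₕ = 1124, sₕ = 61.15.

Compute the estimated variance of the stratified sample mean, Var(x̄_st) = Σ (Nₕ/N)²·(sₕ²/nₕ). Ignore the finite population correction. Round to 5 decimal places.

N = 22336. Term for each stratum: Wₕ²sₕ²/nₕ.
Var(x̄_st) = 0.26247817 + 0.47590867 = 0.73838684 → 0.73839.

0.73839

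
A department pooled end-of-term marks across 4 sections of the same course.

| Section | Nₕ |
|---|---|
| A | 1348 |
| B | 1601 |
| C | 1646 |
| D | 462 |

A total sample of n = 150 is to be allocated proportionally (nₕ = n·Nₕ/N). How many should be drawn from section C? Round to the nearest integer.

49

N = 1348 + 1601 + 1646 + 462 = 5057.
n_C = 150·1646/5057 = 48.823... → 49.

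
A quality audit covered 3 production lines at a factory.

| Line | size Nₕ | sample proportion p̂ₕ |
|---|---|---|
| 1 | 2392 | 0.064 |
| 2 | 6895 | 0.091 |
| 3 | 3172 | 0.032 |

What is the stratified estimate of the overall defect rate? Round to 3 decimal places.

0.071

N = 2392 + 6895 + 3172 = 12459.
Overall proportion = Σ (Nₕ/N)·p̂ₕ.
Σ Nₕp̂ₕ = 153.088 + 627.445 + 101.504 = 882.037.
882.037 / 12459 = 0.07080... → 0.071.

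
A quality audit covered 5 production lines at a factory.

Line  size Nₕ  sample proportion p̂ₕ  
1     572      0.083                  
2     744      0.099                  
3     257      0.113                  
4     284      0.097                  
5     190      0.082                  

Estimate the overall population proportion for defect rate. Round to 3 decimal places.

Wₕ = Nₕ/N with N = 2047: 0.2794, 0.3635, 0.1255, 0.1387, 0.0928.
p̂_st = 0.2794·0.083 + 0.3635·0.099 + 0.1255·0.113 + 0.1387·0.097 + 0.0928·0.082 ≈ 0.09443... → 0.094.

0.094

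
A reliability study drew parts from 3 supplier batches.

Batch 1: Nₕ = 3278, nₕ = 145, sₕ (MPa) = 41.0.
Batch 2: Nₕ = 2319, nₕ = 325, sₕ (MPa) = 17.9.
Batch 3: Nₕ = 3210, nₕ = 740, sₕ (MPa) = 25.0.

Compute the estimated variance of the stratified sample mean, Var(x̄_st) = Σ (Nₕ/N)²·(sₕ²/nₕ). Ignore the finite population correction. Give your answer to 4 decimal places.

N = 8807; Wₕ = Nₕ/N.
batch 1: (3278/8807)²·41.0²/145 = 1.6060594
batch 2: (2319/8807)²·17.9²/325 = 0.0683547
batch 3: (3210/8807)²·25.0²/740 = 0.1122025
Sum = 1.7866166 → 1.7866.

1.7866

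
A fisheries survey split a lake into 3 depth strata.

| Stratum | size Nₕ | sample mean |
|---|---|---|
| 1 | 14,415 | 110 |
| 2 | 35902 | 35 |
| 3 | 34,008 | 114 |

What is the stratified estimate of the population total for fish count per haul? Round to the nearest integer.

1: 14415·110 = 1585650
2: 35902·35 = 1256570
3: 34008·114 = 3876912
τ̂ = Σ Nₕx̄ₕ = 6719132.

6719132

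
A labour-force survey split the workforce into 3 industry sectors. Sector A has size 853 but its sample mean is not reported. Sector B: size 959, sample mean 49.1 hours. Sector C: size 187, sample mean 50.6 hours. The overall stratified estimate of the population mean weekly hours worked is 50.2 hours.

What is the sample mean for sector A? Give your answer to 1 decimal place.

51.3

N = 853 + 959 + 187 = 1999.
Overall total = μ·N = 50.2·1999 = 100349.8.
Subtract the known strata: 959·49.1 + 187·50.6 = 56549.1.
Remaining total for sector A: 100349.8 − 56549.1 = 43800.7.
Divide by its size: 43800.7 / 853 = 51.349... → 51.3.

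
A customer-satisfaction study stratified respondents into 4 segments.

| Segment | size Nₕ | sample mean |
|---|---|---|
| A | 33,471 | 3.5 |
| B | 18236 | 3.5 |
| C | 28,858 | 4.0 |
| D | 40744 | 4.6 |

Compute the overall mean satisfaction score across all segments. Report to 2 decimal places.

3.99

N = 33471 + 18236 + 28858 + 40744 = 121309.
Weight each subgroup mean by Nₕ/N and sum.
Σ Nₕx̄ₕ = 33471·3.5 + 18236·3.5 + 28858·4.0 + 40744·4.6 = 117148.5 + 63826 + 115432 + 187422.4 = 483828.9.
Divide by N: 483828.9 / 121309 = 3.9884... → 3.99.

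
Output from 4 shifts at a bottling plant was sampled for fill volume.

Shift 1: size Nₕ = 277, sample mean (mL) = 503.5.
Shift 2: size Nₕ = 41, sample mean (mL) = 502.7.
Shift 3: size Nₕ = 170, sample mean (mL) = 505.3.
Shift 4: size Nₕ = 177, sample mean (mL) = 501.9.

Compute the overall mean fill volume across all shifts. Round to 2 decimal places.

x̄_st = (Σ Nₕx̄ₕ) / (Σ Nₕ) = (277·503.5 + 41·502.7 + 170·505.3 + 177·501.9) / 665
= 334817.5 / 665 = 503.4850... → 503.48.

503.48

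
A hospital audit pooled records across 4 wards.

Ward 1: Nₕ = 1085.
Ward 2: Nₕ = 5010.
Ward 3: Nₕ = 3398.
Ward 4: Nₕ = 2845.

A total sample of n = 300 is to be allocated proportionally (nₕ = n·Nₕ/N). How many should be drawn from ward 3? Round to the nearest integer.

83

Share of ward 3 = 3398/12338 = 0.27541.
Allocate 300 × 0.27541 = 82.623... → 83.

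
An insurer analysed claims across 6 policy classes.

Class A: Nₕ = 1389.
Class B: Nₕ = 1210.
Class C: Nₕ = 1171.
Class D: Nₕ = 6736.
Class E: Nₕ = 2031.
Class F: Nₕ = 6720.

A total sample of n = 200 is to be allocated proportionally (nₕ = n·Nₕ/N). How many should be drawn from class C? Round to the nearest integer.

Share of class C = 1171/19257 = 0.06081.
Allocate 200 × 0.06081 = 12.162... → 12.

12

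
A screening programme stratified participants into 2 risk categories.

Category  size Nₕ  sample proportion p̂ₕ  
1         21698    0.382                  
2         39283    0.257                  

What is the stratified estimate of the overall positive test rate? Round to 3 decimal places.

0.301

N = 21698 + 39283 = 60981.
Overall proportion = Σ (Nₕ/N)·p̂ₕ.
Σ Nₕp̂ₕ = 8288.636 + 10095.731 = 18384.367.
18384.367 / 60981 = 0.30148... → 0.301.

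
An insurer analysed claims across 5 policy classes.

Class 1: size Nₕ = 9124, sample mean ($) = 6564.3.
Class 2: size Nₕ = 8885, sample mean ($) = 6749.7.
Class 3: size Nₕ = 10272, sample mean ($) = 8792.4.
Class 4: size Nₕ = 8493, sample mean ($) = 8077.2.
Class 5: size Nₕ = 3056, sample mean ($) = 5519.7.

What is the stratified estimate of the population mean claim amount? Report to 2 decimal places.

N = 9124 + 8885 + 10272 + 8493 + 3056 = 39830.
Overall mean = Σ (Nₕ/N)·x̄ₕ — weight by population share, not a simple average.
Σ Nₕx̄ₕ = 9124·6564.3 + 8885·6749.7 + 10272·8792.4 + 8493·8077.2 + 3056·5519.7 = 59892673.2 + 59971084.5 + 90315532.8 + 68599659.6 + 16868203.2 = 295647153.3.
Divide by N: 295647153.3 / 39830 = 7422.7254... → 7422.73.

7422.73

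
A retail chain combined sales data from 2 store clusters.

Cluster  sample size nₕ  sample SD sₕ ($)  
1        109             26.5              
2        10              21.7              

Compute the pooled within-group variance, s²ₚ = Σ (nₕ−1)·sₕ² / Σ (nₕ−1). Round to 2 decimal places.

684.45

1: (109−1)·26.5² = 108·702.25 = 75843
2: (10−1)·21.7² = 9·470.89 = 4238.01
Numerator = 80081.01; denominator = Σ(nₕ−1) = 117.
s²ₚ = 80081.01/117 = 684.4531... → 684.45.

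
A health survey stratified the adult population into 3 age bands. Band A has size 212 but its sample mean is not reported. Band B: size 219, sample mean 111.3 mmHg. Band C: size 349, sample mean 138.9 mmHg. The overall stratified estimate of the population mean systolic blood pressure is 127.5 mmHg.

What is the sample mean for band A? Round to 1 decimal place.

125.5

N = 212 + 219 + 349 = 780.
Overall total = μ·N = 127.5·780 = 99450.
Subtract the known strata: 219·111.3 + 349·138.9 = 72850.8.
Remaining total for band A: 99450 − 72850.8 = 26599.2.
Divide by its size: 26599.2 / 212 = 125.468... → 125.5.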